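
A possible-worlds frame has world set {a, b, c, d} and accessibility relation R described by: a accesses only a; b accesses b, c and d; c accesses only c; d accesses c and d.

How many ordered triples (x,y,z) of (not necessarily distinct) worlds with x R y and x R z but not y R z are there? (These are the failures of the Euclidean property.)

Enumerating: (b,c,b), (b,c,d), (b,d,b), (d,c,d).

4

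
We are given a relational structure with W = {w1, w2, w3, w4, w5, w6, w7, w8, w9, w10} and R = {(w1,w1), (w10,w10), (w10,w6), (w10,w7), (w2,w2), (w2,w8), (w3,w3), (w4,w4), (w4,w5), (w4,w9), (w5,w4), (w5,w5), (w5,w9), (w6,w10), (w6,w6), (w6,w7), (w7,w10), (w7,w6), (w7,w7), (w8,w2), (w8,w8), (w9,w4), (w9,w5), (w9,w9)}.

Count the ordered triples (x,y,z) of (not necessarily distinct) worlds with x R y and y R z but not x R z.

R is transitive; there are no such tuples.

0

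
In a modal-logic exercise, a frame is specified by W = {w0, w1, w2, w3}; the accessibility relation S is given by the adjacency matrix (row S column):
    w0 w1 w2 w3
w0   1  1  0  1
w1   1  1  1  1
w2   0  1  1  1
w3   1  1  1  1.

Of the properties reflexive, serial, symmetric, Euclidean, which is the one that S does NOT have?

Euclidean

Reflexive: yes — every world is S-related to itself.
Serial: yes — every world has a successor (e.g. w0 S w0).
Symmetric: yes — every pair in S has its reverse in S.
Euclidean: no — w1 S w0 and w1 S w2, but not w0 S w2.
Only Euclidean fails.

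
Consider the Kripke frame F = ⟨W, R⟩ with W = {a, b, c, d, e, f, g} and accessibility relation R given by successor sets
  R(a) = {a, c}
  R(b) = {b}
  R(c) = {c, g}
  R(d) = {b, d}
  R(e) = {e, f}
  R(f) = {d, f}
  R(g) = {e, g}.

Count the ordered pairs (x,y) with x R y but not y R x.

6

Enumerating: (a,c), (c,g), (d,b), (e,f), (f,d), (g,e).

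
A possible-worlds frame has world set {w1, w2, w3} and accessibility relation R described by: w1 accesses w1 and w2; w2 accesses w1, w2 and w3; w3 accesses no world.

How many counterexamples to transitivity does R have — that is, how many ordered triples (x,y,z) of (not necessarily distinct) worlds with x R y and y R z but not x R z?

1

Enumerating: (w1,w2,w3).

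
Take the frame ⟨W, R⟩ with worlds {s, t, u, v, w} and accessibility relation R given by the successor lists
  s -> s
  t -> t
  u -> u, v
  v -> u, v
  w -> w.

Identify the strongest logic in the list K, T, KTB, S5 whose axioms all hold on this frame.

S5

Reflexive (axiom T): yes — every world is R-related to itself.
Symmetric (axiom B): yes — every pair in R has its reverse in R.
Euclidean (axiom 5): yes — any two successors of a common world are R-related.
So F validates K, T, KTB, S5. The strongest is S5.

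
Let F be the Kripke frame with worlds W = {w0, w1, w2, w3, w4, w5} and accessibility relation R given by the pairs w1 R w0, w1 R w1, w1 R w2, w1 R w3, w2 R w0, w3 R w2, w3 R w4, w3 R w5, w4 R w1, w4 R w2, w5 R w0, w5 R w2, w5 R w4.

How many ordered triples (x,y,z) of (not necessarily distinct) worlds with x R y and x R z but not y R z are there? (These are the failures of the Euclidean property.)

Enumerating: (w1,w0,w0), (w1,w0,w1), (w1,w0,w2), (w1,w0,w3), (w1,w2,w1), (w1,w2,w2), (w1,w2,w3), (w1,w3,w0), (w1,w3,w1), (w1,w3,w3), (w2,w0,w0), (w3,w2,w2), … and 14 more.
Total: 26.

26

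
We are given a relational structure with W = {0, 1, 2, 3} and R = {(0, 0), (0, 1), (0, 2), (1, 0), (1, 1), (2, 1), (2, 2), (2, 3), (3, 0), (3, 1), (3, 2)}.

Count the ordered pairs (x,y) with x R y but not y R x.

Enumerating: (0,2), (2,1), (3,0), (3,1).

4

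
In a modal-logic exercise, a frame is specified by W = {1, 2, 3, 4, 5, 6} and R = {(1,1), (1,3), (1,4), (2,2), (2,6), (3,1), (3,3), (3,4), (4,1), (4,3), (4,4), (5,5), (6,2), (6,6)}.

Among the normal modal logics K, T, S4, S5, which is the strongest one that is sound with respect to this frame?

Reflexive (axiom T): yes — every world is R-related to itself.
Transitive (axiom 4): yes — every two-step R-path is closed by a direct edge.
Euclidean (axiom 5): yes — any two successors of a common world are R-related.
So F validates K, T, S4, S5. The strongest is S5.

S5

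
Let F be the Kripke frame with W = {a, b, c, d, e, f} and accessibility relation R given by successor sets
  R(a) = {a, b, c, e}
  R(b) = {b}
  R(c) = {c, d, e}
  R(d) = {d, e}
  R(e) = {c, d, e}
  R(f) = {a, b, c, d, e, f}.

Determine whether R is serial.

Serial: yes — every world has a successor (e.g. a R a).

Yes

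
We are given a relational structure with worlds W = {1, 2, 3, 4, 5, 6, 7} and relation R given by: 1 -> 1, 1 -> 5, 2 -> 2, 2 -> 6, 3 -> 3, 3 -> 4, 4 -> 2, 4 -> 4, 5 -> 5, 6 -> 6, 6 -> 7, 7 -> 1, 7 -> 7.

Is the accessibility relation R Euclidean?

Euclidean: no — 1 R 5 and 1 R 1, but not 5 R 1.

No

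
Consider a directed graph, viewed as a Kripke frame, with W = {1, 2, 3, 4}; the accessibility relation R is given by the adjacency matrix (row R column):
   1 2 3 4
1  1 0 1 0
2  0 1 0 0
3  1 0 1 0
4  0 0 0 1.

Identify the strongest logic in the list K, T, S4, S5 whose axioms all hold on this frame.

Reflexive (axiom T): yes — every world is R-related to itself.
Transitive (axiom 4): yes — every two-step R-path is closed by a direct edge.
Euclidean (axiom 5): yes — any two successors of a common world are R-related.
So F validates K, T, S4, S5. The strongest is S5.

S5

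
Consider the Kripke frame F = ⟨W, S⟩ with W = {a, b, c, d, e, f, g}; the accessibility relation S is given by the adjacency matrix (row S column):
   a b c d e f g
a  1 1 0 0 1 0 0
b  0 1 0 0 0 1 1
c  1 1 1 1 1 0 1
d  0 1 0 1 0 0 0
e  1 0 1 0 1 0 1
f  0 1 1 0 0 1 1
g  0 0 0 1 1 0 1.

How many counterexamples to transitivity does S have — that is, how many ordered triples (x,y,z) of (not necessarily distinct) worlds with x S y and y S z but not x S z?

22

Enumerating: (a,b,f), (a,b,g), (a,e,c), (a,e,g), (b,f,c), (b,g,d), (b,g,e), (c,b,f), (d,b,f), (d,b,g), (e,a,b), (e,c,b), … and 10 more.
Total: 22.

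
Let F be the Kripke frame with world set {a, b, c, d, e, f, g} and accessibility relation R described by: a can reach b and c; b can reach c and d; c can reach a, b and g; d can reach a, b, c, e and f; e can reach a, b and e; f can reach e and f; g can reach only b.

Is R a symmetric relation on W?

No

Symmetric: no — a R b but not b R a.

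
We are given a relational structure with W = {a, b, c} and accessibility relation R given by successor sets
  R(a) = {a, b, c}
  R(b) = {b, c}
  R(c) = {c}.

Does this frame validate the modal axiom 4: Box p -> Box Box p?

Axiom 4 corresponds to the accessibility relation being transitive.
Transitive: yes — every two-step R-path is closed by a direct edge.

Yes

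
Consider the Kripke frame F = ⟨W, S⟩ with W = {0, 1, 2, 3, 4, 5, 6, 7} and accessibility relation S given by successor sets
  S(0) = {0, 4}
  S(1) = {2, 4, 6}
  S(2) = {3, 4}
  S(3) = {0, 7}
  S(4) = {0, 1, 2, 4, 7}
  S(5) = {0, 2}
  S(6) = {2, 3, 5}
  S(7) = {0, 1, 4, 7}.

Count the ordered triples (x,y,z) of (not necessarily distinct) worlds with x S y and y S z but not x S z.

Enumerating: (0,4,1), (0,4,2), (0,4,7), (1,2,3), (1,4,0), (1,4,1), (1,4,7), (1,6,3), (1,6,5), (2,3,0), (2,3,7), (2,4,0), … and 18 more.
Total: 30.

30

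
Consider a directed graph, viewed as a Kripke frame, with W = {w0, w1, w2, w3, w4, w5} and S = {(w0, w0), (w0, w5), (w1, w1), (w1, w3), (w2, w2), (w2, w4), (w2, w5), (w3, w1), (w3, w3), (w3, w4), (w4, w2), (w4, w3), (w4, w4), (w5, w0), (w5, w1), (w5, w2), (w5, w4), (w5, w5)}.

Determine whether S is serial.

Yes

Serial: yes — every world has a successor (e.g. w0 S w0).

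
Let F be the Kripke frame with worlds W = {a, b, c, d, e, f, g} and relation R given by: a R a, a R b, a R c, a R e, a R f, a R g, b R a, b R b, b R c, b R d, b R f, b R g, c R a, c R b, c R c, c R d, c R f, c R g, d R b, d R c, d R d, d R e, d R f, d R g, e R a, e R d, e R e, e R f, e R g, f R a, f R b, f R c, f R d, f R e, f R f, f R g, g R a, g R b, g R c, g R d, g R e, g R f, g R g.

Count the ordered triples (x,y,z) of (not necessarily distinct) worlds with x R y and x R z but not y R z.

Enumerating: (a,b,e), (a,c,e), (a,e,b), (a,e,c), (b,a,d), (b,d,a), (c,a,d), (c,d,a), (d,b,e), (d,c,e), (d,e,b), (d,e,c), … and 14 more.
Total: 26.

26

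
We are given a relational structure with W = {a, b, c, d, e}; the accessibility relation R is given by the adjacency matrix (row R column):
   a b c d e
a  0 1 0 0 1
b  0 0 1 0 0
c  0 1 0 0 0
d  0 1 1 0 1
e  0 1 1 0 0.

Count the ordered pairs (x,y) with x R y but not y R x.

7

Enumerating: (a,b), (a,e), (d,b), (d,c), (d,e), (e,b), (e,c).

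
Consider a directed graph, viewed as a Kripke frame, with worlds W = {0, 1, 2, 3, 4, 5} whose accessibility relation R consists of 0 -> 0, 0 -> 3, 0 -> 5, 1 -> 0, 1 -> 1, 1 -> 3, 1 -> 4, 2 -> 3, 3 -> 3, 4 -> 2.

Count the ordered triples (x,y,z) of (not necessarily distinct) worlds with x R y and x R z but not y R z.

Enumerating: (0,3,0), (0,3,5), (0,5,0), (0,5,3), (0,5,5), (1,0,1), (1,0,4), (1,3,0), (1,3,1), (1,3,4), (1,4,0), (1,4,1), (1,4,3), (1,4,4), (4,2,2).

15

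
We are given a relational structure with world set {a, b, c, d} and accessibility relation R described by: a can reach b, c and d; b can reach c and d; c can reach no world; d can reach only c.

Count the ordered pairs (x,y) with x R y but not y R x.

Enumerating: (a,b), (a,c), (a,d), (b,c), (b,d), (d,c).

6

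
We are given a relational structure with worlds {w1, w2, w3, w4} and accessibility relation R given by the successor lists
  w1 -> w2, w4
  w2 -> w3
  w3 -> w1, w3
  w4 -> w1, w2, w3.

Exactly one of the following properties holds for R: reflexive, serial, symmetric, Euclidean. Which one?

Reflexive: no — w1 is not related to itself.
Serial: yes — every world has a successor (e.g. w1 R w2).
Symmetric: no — w1 R w2 but not w2 R w1.
Euclidean: no — w1 R w2 and w1 R w4, but not w2 R w4.
Only serial holds.

serial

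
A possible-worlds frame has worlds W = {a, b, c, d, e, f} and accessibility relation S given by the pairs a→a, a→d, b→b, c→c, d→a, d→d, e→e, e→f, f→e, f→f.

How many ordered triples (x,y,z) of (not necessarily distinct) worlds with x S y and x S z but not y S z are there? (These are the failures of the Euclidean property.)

0

S is Euclidean; there are no such tuples.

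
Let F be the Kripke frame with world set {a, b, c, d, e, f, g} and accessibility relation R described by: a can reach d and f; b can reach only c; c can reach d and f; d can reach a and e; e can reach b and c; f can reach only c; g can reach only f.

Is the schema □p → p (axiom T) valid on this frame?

No

The schema T characterises exactly the reflexive frames.
Reflexive: no — a is not related to itself.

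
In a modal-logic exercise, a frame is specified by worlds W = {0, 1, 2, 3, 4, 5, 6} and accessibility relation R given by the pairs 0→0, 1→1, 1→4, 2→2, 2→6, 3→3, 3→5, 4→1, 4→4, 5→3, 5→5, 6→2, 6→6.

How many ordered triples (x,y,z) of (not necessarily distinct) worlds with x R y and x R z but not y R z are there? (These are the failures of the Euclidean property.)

0

R is Euclidean; there are no such tuples.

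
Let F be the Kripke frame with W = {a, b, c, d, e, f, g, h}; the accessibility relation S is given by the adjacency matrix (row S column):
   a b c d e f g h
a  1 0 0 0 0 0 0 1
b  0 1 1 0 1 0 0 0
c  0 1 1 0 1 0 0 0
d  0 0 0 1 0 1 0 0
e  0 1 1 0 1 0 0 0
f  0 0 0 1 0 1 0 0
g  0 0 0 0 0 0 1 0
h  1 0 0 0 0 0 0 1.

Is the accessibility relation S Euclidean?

Euclidean: yes — any two successors of a common world are S-related.

Yes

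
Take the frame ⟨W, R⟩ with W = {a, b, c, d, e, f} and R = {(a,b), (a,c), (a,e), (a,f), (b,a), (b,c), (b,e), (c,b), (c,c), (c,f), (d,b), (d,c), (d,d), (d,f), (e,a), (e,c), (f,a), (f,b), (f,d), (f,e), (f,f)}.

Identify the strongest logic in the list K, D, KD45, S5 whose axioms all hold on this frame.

D

Serial (axiom D): yes — every world has a successor (e.g. a R b).
Euclidean (axiom 5): no — a R b and a R f, but not b R f.
Transitive (axiom 4): no — a R f and f R d, but not a R d.
Reflexive (axiom T): no — a is not related to itself.
So F validates K, D; KD45 would additionally require R to be Euclidean and transitive. The strongest is D.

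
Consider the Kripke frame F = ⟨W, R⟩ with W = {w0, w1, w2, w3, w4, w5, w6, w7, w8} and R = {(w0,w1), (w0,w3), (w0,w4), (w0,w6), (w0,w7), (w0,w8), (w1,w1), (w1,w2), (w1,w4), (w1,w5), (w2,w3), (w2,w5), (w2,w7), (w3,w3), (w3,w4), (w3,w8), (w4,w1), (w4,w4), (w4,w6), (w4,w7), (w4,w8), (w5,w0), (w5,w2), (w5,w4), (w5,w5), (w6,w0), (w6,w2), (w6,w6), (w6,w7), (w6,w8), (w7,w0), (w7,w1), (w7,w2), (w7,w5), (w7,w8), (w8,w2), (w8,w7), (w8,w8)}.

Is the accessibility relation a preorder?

No

Reflexive: no — w0 is not related to itself.
Transitive: no — w0 R w1 and w1 R w2, but not w0 R w2.
So R is not a preorder.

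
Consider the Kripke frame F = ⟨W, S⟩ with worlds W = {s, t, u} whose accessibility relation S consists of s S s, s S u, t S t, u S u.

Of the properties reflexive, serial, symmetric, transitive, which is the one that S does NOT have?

Reflexive: yes — every world is S-related to itself.
Serial: yes — every world has a successor (e.g. s S s).
Symmetric: no — s S u but not u S s.
Transitive: yes — every two-step S-path is closed by a direct edge.
Only symmetric fails.

symmetric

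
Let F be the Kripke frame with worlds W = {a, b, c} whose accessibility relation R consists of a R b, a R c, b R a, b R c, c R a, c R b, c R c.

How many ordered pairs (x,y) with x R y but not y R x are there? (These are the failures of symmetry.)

0

R is symmetric; there are no such tuples.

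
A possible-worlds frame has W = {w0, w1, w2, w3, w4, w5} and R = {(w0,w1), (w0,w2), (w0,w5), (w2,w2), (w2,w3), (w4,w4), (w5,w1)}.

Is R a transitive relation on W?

Transitive: no — w0 R w2 and w2 R w3, but not w0 R w3.

No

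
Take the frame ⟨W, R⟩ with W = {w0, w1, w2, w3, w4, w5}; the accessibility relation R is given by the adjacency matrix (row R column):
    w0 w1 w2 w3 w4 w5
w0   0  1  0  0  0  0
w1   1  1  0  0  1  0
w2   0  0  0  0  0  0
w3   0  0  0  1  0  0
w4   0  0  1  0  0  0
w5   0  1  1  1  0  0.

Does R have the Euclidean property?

No

Euclidean: no — w1 R w0 and w1 R w4, but not w0 R w4.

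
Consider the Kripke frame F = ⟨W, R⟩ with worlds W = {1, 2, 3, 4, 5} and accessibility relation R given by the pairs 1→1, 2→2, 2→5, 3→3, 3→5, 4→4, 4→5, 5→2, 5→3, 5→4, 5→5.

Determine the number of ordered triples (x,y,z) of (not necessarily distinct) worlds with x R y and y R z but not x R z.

Enumerating: (2,5,3), (2,5,4), (3,5,2), (3,5,4), (4,5,2), (4,5,3).

6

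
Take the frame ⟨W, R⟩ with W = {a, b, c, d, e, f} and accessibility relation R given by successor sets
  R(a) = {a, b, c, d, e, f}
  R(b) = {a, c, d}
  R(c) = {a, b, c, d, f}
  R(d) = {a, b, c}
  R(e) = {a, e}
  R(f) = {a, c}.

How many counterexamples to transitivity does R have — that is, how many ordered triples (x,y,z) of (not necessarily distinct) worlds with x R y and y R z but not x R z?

24

Enumerating: (b,a,b), (b,a,e), (b,a,f), (b,c,b), (b,c,f), (b,d,b), (c,a,e), (d,a,d), (d,a,e), (d,a,f), (d,b,d), (d,c,d), … and 12 more.
Total: 24.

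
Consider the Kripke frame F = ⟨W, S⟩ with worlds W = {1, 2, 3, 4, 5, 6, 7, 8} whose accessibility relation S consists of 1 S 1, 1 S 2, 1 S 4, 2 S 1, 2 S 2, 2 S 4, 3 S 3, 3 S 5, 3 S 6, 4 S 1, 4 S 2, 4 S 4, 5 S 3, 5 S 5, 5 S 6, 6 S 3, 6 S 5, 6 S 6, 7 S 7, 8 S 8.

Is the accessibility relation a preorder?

Yes

Reflexive: yes — every world is S-related to itself.
Transitive: yes — every two-step S-path is closed by a direct edge.
So S is a preorder.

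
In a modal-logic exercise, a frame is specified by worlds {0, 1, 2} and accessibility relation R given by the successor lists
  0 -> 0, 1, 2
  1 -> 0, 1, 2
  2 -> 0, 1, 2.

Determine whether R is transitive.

Transitive: yes — every two-step R-path is closed by a direct edge.

Yes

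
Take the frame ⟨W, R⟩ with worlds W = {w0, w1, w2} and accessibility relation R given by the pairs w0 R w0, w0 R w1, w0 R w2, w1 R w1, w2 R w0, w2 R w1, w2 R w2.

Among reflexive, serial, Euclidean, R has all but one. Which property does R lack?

Reflexive: yes — every world is R-related to itself.
Serial: yes — every world has a successor (e.g. w0 R w0).
Euclidean: no — w0 R w1 and w0 R w2, but not w1 R w2.
Only Euclidean fails.

Euclidean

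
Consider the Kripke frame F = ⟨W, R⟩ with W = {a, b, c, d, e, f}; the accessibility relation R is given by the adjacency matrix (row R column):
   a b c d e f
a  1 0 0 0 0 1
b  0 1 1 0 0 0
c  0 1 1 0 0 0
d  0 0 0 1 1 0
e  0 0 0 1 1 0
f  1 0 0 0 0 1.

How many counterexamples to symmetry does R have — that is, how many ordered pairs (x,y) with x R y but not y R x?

R is symmetric; there are no such tuples.

0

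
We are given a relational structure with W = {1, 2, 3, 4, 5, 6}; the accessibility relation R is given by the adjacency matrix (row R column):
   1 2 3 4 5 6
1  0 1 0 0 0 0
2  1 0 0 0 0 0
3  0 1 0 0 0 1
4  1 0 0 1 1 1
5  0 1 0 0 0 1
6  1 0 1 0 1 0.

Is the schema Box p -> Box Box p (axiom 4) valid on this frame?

No

The schema 4 characterises exactly the transitive frames.
Transitive: no — 3 R 2 and 2 R 1, but not 3 R 1.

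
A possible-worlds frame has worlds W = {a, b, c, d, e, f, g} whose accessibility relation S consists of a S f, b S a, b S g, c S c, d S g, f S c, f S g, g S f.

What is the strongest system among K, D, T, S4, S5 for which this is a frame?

K

Serial (axiom D): no — e has no S-successor.
Reflexive (axiom T): no — a is not related to itself.
Transitive (axiom 4): no — a S f and f S c, but not a S c.
Euclidean (axiom 5): no — b S a and b S g, but not a S g.
So F validates K; D would additionally require S to be serial. The strongest is K.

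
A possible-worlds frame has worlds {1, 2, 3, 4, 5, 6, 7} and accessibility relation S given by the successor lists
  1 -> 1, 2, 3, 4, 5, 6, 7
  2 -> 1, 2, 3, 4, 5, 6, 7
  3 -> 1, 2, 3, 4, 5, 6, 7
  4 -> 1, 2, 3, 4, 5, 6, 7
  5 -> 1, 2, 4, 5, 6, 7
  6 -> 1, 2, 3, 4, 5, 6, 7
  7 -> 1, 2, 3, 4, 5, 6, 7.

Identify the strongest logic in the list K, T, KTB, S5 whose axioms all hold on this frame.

T

Reflexive (axiom T): yes — every world is S-related to itself.
Symmetric (axiom B): no — 3 S 5 but not 5 S 3.
Euclidean (axiom 5): no — 1 S 5 and 1 S 3, but not 5 S 3.
So F validates K, T; KTB would additionally require S to be symmetric. The strongest is T.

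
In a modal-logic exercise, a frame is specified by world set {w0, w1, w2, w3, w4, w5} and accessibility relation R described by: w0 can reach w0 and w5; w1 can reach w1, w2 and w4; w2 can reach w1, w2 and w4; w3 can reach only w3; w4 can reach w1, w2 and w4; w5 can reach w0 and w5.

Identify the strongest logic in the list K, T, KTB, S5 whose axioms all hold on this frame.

Reflexive (axiom T): yes — every world is R-related to itself.
Symmetric (axiom B): yes — every pair in R has its reverse in R.
Euclidean (axiom 5): yes — any two successors of a common world are R-related.
So F validates K, T, KTB, S5. The strongest is S5.

S5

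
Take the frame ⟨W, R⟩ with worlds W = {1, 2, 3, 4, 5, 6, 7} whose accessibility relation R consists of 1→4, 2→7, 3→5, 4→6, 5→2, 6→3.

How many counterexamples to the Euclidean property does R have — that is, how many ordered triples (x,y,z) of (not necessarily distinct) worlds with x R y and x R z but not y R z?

Enumerating: (1,4,4), (2,7,7), (3,5,5), (4,6,6), (5,2,2), (6,3,3).

6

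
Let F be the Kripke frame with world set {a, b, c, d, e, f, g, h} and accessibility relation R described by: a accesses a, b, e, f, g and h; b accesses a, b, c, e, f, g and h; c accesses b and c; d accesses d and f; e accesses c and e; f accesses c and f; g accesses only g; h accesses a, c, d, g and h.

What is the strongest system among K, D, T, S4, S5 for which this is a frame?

T

Serial (axiom D): yes — every world has a successor (e.g. a R a).
Reflexive (axiom T): yes — every world is R-related to itself.
Transitive (axiom 4): no — a R b and b R c, but not a R c.
Euclidean (axiom 5): no — a R e and a R b, but not e R b.
So F validates K, D, T; S4 would additionally require R to be transitive. The strongest is T.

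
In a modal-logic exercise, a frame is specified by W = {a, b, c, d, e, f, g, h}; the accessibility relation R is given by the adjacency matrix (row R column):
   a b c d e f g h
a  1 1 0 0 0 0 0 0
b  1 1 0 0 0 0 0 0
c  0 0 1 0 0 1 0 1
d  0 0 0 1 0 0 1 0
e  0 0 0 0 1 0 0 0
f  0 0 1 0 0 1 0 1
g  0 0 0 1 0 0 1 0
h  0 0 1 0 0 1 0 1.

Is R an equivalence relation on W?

Yes

Reflexive: yes — every world is R-related to itself.
Symmetric: yes — every pair in R has its reverse in R.
Transitive: yes — every two-step R-path is closed by a direct edge.
So R is an equivalence relation.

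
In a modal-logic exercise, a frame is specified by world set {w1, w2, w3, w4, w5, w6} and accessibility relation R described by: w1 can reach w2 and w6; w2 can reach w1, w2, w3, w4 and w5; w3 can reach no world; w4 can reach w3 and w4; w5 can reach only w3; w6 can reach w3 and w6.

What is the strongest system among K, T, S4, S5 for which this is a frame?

Reflexive (axiom T): no — w1 is not related to itself.
Transitive (axiom 4): no — w1 R w2 and w2 R w3, but not w1 R w3.
Euclidean (axiom 5): no — w1 R w2 and w1 R w6, but not w2 R w6.
So F validates K; T would additionally require R to be reflexive. The strongest is K.

K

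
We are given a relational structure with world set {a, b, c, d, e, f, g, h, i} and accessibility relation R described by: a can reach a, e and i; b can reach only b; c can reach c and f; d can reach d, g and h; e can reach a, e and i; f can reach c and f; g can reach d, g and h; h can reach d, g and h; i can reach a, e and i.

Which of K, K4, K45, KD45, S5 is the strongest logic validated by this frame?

Transitive (axiom 4): yes — every two-step R-path is closed by a direct edge.
Euclidean (axiom 5): yes — any two successors of a common world are R-related.
Serial (axiom D): yes — every world has a successor (e.g. a R a).
Reflexive (axiom T): yes — every world is R-related to itself.
So F validates K, K4, K45, KD45, S5. The strongest is S5.

S5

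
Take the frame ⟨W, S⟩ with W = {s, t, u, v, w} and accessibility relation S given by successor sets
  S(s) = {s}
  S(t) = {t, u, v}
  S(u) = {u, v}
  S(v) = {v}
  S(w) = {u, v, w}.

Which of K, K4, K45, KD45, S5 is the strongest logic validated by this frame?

K4

Transitive (axiom 4): yes — every two-step S-path is closed by a direct edge.
Euclidean (axiom 5): no — t S v and t S u, but not v S u.
Serial (axiom D): yes — every world has a successor (e.g. s S s).
Reflexive (axiom T): yes — every world is S-related to itself.
So F validates K, K4; K45 would additionally require S to be Euclidean. The strongest is K4.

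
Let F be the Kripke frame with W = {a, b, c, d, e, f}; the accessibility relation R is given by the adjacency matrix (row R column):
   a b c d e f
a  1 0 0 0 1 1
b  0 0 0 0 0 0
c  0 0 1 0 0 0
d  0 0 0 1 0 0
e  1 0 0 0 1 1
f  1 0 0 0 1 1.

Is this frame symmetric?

Yes

Symmetric: yes — every pair in R has its reverse in R.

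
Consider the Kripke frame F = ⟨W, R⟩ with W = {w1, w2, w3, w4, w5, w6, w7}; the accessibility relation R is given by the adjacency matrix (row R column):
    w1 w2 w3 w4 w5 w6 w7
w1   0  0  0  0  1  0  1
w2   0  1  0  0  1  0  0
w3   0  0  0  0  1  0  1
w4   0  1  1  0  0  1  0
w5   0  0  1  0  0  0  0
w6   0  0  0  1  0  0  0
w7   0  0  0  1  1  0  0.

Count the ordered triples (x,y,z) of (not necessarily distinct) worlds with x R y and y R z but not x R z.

18

Enumerating: (w1,w5,w3), (w1,w7,w4), (w2,w5,w3), (w3,w5,w3), (w3,w7,w4), (w4,w2,w5), (w4,w3,w5), (w4,w3,w7), (w4,w6,w4), (w5,w3,w5), (w5,w3,w7), (w6,w4,w2), (w6,w4,w3), (w6,w4,w6), (w7,w4,w2), (w7,w4,w3), (w7,w4,w6), (w7,w5,w3).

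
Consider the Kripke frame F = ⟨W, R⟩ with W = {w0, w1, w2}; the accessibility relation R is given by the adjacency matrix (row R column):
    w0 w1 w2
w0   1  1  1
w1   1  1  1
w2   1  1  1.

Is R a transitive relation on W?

Transitive: yes — every two-step R-path is closed by a direct edge.

Yes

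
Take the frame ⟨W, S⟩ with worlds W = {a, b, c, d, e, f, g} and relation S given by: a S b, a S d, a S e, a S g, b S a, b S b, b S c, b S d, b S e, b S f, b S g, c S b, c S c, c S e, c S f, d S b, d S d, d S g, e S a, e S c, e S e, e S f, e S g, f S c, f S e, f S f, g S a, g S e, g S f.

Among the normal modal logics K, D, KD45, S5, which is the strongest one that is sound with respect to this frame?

D

Serial (axiom D): yes — every world has a successor (e.g. a S b).
Euclidean (axiom 5): no — a S d and a S e, but not d S e.
Transitive (axiom 4): no — a S b and b S c, but not a S c.
Reflexive (axiom T): no — a is not related to itself.
So F validates K, D; KD45 would additionally require S to be Euclidean and transitive. The strongest is D.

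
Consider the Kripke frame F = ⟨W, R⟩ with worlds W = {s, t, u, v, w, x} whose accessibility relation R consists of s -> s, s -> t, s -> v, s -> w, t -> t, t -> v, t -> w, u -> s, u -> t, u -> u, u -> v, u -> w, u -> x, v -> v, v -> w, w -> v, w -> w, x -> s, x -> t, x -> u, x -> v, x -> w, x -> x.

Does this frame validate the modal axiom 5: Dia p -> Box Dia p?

No

By correspondence theory, 5 is valid on a frame iff R is Euclidean.
Euclidean: no — s R v and s R t, but not v R t.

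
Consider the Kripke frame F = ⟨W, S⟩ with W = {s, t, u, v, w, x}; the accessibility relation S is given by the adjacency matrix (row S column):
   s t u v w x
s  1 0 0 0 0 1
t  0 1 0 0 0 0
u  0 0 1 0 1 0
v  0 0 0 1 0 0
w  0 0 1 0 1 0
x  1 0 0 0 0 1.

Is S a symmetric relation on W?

Symmetric: yes — every pair in S has its reverse in S.

Yes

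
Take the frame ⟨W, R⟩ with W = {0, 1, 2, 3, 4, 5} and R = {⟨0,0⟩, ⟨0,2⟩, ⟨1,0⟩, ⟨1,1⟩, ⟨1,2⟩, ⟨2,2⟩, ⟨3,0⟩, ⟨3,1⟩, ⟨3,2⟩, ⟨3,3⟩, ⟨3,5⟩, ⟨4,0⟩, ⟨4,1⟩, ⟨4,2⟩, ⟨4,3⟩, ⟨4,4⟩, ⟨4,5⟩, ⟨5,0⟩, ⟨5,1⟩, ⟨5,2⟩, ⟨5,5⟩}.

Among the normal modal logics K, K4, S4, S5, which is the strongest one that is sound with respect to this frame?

S4

Transitive (axiom 4): yes — every two-step R-path is closed by a direct edge.
Reflexive (axiom T): yes — every world is R-related to itself.
Euclidean (axiom 5): no — 1 R 2 and 1 R 0, but not 2 R 0.
So F validates K, K4, S4; S5 would additionally require R to be Euclidean. The strongest is S4.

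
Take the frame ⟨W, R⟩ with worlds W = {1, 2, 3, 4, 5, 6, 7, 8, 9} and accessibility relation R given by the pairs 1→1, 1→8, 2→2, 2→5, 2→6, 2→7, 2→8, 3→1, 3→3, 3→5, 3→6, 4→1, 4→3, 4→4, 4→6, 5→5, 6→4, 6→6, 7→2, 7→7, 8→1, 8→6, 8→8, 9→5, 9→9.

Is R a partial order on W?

No

Reflexive: yes — every world is R-related to itself.
Transitive: no — 1 R 8 and 8 R 6, but not 1 R 6.
Antisymmetric: no — 1 R 8 and 8 R 1 with 1 ≠ 8.
So R is not a partial order.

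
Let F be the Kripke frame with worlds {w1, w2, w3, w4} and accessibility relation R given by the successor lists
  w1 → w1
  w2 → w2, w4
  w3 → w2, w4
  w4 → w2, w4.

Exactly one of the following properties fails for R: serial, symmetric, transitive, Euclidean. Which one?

symmetric

Serial: yes — every world has a successor (e.g. w1 R w1).
Symmetric: no — w3 R w2 but not w2 R w3.
Transitive: yes — every two-step R-path is closed by a direct edge.
Euclidean: yes — any two successors of a common world are R-related.
Only symmetric fails.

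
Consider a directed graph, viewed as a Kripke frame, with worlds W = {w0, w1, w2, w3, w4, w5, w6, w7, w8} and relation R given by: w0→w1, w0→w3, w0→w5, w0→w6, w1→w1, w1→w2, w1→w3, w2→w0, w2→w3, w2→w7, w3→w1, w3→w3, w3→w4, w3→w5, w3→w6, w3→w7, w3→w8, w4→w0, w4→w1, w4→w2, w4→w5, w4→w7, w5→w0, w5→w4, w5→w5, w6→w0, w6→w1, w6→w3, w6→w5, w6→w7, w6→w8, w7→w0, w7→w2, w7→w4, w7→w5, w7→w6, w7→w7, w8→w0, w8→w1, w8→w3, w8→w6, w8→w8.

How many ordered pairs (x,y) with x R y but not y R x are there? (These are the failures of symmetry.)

17

Enumerating: (w0,w1), (w0,w3), (w1,w2), (w2,w0), (w2,w3), (w3,w4), (w3,w5), (w3,w7), (w4,w0), (w4,w1), (w4,w2), (w6,w1), (w6,w5), (w7,w0), (w7,w5), (w8,w0), (w8,w1).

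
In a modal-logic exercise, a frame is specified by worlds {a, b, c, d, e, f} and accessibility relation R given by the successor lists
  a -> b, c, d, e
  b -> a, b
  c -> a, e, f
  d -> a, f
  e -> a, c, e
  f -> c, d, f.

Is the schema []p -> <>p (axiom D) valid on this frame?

Axiom D corresponds to the accessibility relation being serial.
Serial: yes — every world has a successor (e.g. a R b).

Yes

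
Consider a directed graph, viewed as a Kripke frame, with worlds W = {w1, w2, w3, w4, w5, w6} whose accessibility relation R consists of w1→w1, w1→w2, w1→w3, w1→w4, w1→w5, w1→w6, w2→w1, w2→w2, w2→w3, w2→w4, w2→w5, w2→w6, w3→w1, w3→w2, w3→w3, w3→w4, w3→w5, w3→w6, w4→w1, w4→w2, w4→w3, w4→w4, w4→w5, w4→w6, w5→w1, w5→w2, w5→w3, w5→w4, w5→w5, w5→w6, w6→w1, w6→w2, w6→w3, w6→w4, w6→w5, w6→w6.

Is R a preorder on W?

Yes

Reflexive: yes — every world is R-related to itself.
Transitive: yes — every two-step R-path is closed by a direct edge.
So R is a preorder.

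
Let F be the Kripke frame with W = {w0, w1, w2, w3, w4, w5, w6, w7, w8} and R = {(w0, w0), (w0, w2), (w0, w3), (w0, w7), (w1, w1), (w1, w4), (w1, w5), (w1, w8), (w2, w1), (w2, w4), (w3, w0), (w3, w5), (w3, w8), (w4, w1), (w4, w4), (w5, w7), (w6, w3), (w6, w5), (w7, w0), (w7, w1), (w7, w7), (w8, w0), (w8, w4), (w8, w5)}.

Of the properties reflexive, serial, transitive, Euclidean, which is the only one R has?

Reflexive: no — w2 is not related to itself.
Serial: yes — every world has a successor (e.g. w0 R w0).
Transitive: no — w0 R w2 and w2 R w1, but not w0 R w1.
Euclidean: no — w0 R w2 and w0 R w3, but not w2 R w3.
Only serial holds.

serial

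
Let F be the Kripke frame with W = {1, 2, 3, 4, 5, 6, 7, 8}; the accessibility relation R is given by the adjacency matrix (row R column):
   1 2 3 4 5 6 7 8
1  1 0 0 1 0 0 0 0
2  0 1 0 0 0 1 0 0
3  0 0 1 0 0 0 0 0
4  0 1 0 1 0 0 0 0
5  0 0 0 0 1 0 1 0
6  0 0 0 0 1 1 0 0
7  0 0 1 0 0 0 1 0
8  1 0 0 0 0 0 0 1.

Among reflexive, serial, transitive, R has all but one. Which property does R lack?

transitive

Reflexive: yes — every world is R-related to itself.
Serial: yes — every world has a successor (e.g. 1 R 1).
Transitive: no — 1 R 4 and 4 R 2, but not 1 R 2.
Only transitive fails.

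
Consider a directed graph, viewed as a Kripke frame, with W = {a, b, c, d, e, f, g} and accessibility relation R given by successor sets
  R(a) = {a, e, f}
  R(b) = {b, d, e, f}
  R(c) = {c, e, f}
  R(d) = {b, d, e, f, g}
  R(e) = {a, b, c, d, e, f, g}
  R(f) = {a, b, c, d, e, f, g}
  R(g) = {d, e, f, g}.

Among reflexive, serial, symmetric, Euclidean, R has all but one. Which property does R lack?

Euclidean

Reflexive: yes — every world is R-related to itself.
Serial: yes — every world has a successor (e.g. a R a).
Symmetric: yes — every pair in R has its reverse in R.
Euclidean: no — d R b and d R g, but not b R g.
Only Euclidean fails.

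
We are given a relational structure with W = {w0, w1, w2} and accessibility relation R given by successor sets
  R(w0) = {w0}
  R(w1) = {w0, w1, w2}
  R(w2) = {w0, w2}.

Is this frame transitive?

Transitive: yes — every two-step R-path is closed by a direct edge.

Yes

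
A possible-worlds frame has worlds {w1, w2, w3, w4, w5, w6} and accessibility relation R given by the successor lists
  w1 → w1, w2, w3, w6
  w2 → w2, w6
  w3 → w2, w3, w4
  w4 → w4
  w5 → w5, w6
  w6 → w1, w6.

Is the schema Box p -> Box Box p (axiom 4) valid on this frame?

No

Axiom 4 corresponds to the accessibility relation being transitive.
Transitive: no — w1 R w3 and w3 R w4, but not w1 R w4.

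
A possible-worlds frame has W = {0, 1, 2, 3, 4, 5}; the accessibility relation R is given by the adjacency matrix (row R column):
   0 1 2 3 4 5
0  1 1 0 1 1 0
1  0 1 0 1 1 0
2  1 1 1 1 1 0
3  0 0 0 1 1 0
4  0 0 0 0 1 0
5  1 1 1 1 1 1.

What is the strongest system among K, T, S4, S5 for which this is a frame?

S4

Reflexive (axiom T): yes — every world is R-related to itself.
Transitive (axiom 4): yes — every two-step R-path is closed by a direct edge.
Euclidean (axiom 5): no — 0 R 3 and 0 R 1, but not 3 R 1.
So F validates K, T, S4; S5 would additionally require R to be Euclidean. The strongest is S4.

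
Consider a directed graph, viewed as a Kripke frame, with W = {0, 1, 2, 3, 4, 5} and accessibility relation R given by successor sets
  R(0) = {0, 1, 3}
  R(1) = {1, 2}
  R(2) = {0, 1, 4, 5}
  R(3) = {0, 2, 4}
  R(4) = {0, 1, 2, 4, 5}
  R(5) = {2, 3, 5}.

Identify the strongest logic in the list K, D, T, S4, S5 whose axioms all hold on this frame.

D

Serial (axiom D): yes — every world has a successor (e.g. 0 R 0).
Reflexive (axiom T): no — 2 is not related to itself.
Transitive (axiom 4): no — 0 R 1 and 1 R 2, but not 0 R 2.
Euclidean (axiom 5): no — 0 R 1 and 0 R 3, but not 1 R 3.
So F validates K, D; T would additionally require R to be reflexive. The strongest is D.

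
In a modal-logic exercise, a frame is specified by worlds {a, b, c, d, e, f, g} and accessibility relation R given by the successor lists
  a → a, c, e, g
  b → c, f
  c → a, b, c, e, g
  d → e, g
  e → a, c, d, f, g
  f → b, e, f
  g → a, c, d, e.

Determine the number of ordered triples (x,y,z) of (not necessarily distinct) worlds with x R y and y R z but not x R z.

39

Enumerating: (a,c,b), (a,e,d), (a,e,f), (a,g,d), (b,c,a), (b,c,b), (b,c,e), (b,c,g), (b,f,b), (b,f,e), (c,b,f), (c,e,d), … and 27 more.
Total: 39.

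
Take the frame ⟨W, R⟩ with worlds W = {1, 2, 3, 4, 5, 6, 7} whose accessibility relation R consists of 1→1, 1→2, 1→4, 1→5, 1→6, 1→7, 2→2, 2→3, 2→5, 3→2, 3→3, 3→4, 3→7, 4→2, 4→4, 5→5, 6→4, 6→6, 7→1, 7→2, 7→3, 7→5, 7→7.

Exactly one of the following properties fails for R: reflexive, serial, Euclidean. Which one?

Reflexive: yes — every world is R-related to itself.
Serial: yes — every world has a successor (e.g. 1 R 1).
Euclidean: no — 1 R 2 and 1 R 4, but not 2 R 4.
Only Euclidean fails.

Euclidean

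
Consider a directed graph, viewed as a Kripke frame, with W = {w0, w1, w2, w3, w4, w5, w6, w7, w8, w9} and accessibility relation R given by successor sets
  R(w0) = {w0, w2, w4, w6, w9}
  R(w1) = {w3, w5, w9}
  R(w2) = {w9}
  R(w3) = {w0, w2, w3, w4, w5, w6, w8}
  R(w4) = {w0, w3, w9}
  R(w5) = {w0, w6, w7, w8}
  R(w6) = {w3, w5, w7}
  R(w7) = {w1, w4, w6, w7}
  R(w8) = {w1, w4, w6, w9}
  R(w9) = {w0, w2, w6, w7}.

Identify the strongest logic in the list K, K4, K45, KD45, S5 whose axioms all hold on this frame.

Transitive (axiom 4): no — w0 R w4 and w4 R w3, but not w0 R w3.
Euclidean (axiom 5): no — w0 R w2 and w0 R w4, but not w2 R w4.
Serial (axiom D): yes — every world has a successor (e.g. w0 R w0).
Reflexive (axiom T): no — w1 is not related to itself.
So F validates K; K4 would additionally require R to be transitive. The strongest is K.

K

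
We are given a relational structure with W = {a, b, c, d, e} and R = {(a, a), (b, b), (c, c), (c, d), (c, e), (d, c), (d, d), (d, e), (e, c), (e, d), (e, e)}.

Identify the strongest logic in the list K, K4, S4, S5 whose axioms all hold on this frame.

S5

Transitive (axiom 4): yes — every two-step R-path is closed by a direct edge.
Reflexive (axiom T): yes — every world is R-related to itself.
Euclidean (axiom 5): yes — any two successors of a common world are R-related.
So F validates K, K4, S4, S5. The strongest is S5.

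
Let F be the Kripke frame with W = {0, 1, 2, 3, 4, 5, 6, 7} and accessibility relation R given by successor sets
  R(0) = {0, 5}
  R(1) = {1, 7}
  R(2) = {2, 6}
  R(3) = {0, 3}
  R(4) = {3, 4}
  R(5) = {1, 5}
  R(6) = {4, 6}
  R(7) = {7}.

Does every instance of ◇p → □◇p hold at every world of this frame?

No

Axiom 5 corresponds to the accessibility relation being Euclidean.
Euclidean: no — 0 R 5 and 0 R 0, but not 5 R 0.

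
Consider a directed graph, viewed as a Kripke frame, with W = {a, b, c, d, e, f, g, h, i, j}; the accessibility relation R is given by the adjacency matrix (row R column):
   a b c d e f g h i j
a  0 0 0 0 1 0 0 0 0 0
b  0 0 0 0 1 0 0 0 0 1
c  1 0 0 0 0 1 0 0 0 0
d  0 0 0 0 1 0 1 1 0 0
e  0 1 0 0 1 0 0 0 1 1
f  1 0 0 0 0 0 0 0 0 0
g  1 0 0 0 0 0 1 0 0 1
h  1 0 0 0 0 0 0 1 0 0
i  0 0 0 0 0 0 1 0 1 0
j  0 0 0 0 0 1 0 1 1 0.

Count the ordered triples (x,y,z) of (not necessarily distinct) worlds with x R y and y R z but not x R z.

29

Enumerating: (a,e,b), (a,e,i), (a,e,j), (b,e,b), (b,e,i), (b,j,f), (b,j,h), (b,j,i), (c,a,e), (d,e,b), (d,e,i), (d,e,j), … and 17 more.
Total: 29.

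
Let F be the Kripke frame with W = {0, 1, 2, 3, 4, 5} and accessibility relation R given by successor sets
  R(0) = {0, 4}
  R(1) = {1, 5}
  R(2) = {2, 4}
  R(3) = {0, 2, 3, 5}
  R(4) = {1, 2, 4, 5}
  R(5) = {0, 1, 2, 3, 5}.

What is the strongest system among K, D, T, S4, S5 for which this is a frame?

Serial (axiom D): yes — every world has a successor (e.g. 0 R 0).
Reflexive (axiom T): yes — every world is R-related to itself.
Transitive (axiom 4): no — 0 R 4 and 4 R 1, but not 0 R 1.
Euclidean (axiom 5): no — 3 R 0 and 3 R 2, but not 0 R 2.
So F validates K, D, T; S4 would additionally require R to be transitive. The strongest is T.

T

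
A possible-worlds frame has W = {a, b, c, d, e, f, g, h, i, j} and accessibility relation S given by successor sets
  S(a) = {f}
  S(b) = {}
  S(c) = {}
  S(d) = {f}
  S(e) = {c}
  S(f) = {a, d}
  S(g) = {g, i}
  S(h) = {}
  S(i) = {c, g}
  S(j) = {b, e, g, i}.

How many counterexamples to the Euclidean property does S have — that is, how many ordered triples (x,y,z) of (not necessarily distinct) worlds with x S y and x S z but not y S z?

Enumerating: (a,f,f), (d,f,f), (e,c,c), (f,a,a), (f,a,d), (f,d,a), (f,d,d), (g,i,i), (i,c,c), (i,c,g), (i,g,c), (j,b,b), … and 12 more.
Total: 24.

24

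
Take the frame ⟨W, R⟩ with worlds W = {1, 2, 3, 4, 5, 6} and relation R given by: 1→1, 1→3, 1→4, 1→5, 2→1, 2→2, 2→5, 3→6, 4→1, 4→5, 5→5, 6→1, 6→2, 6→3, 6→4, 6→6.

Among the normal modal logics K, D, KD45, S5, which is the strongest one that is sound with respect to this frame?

Serial (axiom D): yes — every world has a successor (e.g. 1 R 1).
Euclidean (axiom 5): no — 1 R 3 and 1 R 4, but not 3 R 4.
Transitive (axiom 4): no — 1 R 3 and 3 R 6, but not 1 R 6.
Reflexive (axiom T): no — 3 is not related to itself.
So F validates K, D; KD45 would additionally require R to be Euclidean and transitive. The strongest is D.

D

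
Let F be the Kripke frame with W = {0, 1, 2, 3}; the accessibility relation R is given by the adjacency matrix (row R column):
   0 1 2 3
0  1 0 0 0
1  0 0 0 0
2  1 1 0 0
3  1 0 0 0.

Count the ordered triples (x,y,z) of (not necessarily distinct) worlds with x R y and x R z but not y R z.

3

Enumerating: (2,0,1), (2,1,0), (2,1,1).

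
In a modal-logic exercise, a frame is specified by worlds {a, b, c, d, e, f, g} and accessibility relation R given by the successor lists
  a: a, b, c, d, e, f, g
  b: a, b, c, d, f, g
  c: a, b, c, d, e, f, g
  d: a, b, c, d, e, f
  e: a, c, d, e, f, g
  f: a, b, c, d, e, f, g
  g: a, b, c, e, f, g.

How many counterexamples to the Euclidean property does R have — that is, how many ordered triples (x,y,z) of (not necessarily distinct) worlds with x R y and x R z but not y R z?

Enumerating: (a,b,e), (a,d,g), (a,e,b), (a,g,d), (b,d,g), (b,g,d), (c,b,e), (c,d,g), (c,e,b), (c,g,d), (d,b,e), (d,e,b), … and 8 more.
Total: 20.

20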